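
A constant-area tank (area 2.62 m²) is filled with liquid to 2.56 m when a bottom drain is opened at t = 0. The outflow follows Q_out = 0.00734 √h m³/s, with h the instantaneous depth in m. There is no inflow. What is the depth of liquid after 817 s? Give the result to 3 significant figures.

0.208 m

With no inflow, A dh/dt = −0.00734 √h.
Separate and integrate: 2(√h − √h₀) = −(0.00734/A) t.
√h = √2.56 − 0.00734·817/(2·2.62) = 1.6000 − 1.1444 = 0.45558.
h = 0.45558² = 0.20755 m.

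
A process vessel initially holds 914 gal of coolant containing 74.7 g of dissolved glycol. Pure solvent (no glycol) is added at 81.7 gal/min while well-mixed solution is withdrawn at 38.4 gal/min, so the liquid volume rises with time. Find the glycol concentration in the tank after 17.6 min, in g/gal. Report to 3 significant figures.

0.0260 g/gal

Total volume: dV/dt = Q_in − Q_out = 43.300 gal/min, so V(t) = 914 + 43.300 t and V(17.6) = 1676.1 gal.
Solute balance: dm/dt = 0 − Q_out C = −Q_out m/V(t).
dm/m = −Q_out dt/(V₀ + 43.300 t); integrating gives ln(m/m₀) = −(Q_out/(Q_in−Q_out)) ln(V/V₀).
m = m₀ (V₀/V)^(Q_out/(Q_in−Q_out)) = 74.7 × (914/1676.1)^(0.88684) = 43.629 g.
C = m/V = 43.629/1676.1 = 0.026030 g/gal.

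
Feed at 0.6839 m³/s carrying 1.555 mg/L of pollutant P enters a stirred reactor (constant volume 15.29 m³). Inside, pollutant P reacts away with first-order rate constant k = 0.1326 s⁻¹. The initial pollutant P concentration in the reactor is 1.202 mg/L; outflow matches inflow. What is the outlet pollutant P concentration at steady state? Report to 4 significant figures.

Accumulation = in − out − consumed: V dC/dt = Q C_in − Q C − k V C.
Steady state (dC/dt = 0): C_ss = Q C_in/(Q + kV) = C_in/(1 + kV/Q).
C_ss = 0.6839·1.555/(0.6839 + 0.1326·15.29) = 1.06346/2.71135 = 0.392226 mg/L.

0.3922 mg/L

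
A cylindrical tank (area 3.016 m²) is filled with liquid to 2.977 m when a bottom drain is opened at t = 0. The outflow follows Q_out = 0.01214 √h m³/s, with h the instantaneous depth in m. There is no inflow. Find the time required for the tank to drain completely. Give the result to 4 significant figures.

857.3 s

Volume balance on the tank: A dh/dt = −0.01214 √h.
This is separable: 2 d(√h)/dt = −0.01214/A, so √h = √h₀ − (0.01214/(2A)) t.
Tank is empty when √h = 0: t_empty = 2A√h₀/0.01214.
t_empty = 2·3.016·√2.977/0.01214 = 6.03200·1.72540/0.01214 = 857.298 s.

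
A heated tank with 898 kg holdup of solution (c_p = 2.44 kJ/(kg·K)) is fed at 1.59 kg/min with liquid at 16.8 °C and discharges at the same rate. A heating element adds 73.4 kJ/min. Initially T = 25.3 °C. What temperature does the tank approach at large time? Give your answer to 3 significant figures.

M c_p dT/dt = ṁ c_p (T_in − T) + Q̇.
At steady state dT/dt = 0 ⇒ T_ss = T_in + Q̇/(ṁ c_p) = 16.8 + 73.4/(1.59·2.44) = 35.719 °C.

35.7 °C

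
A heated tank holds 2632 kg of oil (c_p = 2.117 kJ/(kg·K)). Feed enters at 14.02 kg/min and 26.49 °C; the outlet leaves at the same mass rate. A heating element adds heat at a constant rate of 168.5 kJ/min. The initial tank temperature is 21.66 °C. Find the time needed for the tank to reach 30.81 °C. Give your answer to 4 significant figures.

Unsteady energy balance on the tank contents: M c_p dT/dt = ṁ c_p (T_in − T) + 168.5.
τ = M/ṁ = 187.732 min; T_ss = T_in + Q̇/(ṁ c_p) = 32.1672 °C.
T(t) = T_ss + (T₀ − T_ss) e^(−t/τ). Set T = 30.81:
e^(−t/τ) = (30.81 − 32.1672)/(21.66 − 32.1672) = 0.129165
t = −187.732 · ln(0.129165) = 384.224 min.

384.2 min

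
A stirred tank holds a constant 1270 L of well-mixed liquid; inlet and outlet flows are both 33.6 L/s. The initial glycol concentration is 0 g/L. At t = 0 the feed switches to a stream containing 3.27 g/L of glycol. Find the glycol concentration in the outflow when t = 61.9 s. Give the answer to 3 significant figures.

Species balance on the tank: V dC/dt = Q(C_in − C).
Rewrite as dC/dt + C/τ = C_in/τ, τ = V/Q = 37.798 s.
This is linear first-order; C(t) = C_in + (C₀ − C_in) e^(−t/τ).
C(61.9) = 3.27 + (0 − 3.27)·e^(−61.9/37.798) = 3.27 + (-3.2700)·0.19443 = 2.6342 g/L.

2.63 g/L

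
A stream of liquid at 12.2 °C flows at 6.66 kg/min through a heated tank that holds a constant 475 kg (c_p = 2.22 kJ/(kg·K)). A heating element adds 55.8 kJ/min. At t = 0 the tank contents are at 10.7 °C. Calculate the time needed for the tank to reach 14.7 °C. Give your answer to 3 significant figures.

M c_p dT/dt = ṁ c_p (T_in − T) + Q̇.
τ = M/ṁ = 71.321 min; T_ss = T_in + Q̇/(ṁ c_p) = 15.974 °C.
T(t) = T_ss + (T₀ − T_ss) e^(−t/τ). Set T = 14.7:
e^(−t/τ) = (14.7 − 15.974)/(10.7 − 15.974) = 0.24157
t = −71.321 · ln(0.24157) = 101.32 min.

101 min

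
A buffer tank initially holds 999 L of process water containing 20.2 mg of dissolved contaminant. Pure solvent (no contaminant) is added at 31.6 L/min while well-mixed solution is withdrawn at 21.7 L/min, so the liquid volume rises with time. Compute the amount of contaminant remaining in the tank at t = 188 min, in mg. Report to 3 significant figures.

2.01 mg

Total volume: dV/dt = Q_in − Q_out = 9.9000 L/min, so V(t) = 999 + 9.9000 t and V(188) = 2860.2 L.
Species balance (pure solvent in): dm/dt = −Q_out · m/V(t).
dm/m = −Q_out dt/(V₀ + 9.9000 t); integrating gives ln(m/m₀) = −(Q_out/(Q_in−Q_out)) ln(V/V₀).
m = m₀ (V₀/V)^(Q_out/(Q_in−Q_out)) = 20.2 × (999/2860.2)^(2.1919) = 2.0138 mg.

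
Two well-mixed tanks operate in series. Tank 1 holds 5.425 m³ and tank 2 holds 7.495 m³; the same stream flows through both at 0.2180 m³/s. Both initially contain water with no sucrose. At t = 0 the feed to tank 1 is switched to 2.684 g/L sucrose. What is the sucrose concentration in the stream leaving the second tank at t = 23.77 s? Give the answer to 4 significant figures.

0.5226 g/L

Species balance on tank i: dCᵢ/dt = (Cᵢ₋₁ − Cᵢ)/τᵢ with τᵢ = Vᵢ/Q.
τ₁ = 5.425/0.2180 = 24.8853 s; τ₂ = 7.495/0.2180 = 34.3807 s.
Tank 1: C₁ = C_in(1 − e^(−t/τ₁)). Tank 2 (τ₁ ≠ τ₂): C₂ = C_in[1 − (τ₁ e^(−t/τ₁) − τ₂ e^(−t/τ₂))/(τ₁ − τ₂)].
At t = 23.77: e^(−t/τ₁) = 0.384742, e^(−t/τ₂) = 0.500887.
C₂ = 2.684·[1 − (24.8853·0.384742 − 34.3807·0.500887)/(-9.49541)] = 2.684·0.194726 = 0.522643 g/L.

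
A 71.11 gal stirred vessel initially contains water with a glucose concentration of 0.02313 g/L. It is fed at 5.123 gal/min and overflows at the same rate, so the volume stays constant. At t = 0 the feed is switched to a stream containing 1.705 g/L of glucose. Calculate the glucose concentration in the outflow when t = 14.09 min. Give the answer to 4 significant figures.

1.096 g/L

Transient balance on the dissolved component: V dC/dt = Q(C_in − C).
Rewrite as dC/dt + C/τ = C_in/τ, τ = V/Q = 13.8805 min.
Solution: C(t) = C_in + (C₀ − C_in) e^(−t/τ).
C(14.09) = 1.705 + (0.02313 − 1.705)·e^(−14.09/13.8805) = 1.705 + (-1.68187)·0.362370 = 1.09554 g/L.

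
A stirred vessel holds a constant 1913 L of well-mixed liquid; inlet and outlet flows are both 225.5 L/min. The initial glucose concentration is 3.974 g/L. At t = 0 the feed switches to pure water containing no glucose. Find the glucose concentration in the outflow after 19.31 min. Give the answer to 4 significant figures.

Species balance on the tank: V dC/dt = Q(C_in − C).
Rewrite as dC/dt + C/τ = C_in/τ, τ = V/Q = 8.48337 min.
Integrating: C(t) = C_in + (C₀ − C_in) e^(−t/τ).
C(19.31) = 0 + (3.974 − 0)·e^(−19.31/8.48337) = 0 + (3.97400)·0.102672 = 0.408018 g/L.

0.4080 g/L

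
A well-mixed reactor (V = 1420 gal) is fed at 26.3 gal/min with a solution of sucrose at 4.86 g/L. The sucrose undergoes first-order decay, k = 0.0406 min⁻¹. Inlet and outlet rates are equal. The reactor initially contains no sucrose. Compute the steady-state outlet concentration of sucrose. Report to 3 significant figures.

V dC/dt = Q(C_in − C) − k V C.
Steady state (dC/dt = 0): C_ss = Q C_in/(Q + kV) = C_in/(1 + kV/Q).
C_ss = 26.3·4.86/(26.3 + 0.0406·1420) = 127.82/83.952 = 1.5225 g/L.

1.52 g/L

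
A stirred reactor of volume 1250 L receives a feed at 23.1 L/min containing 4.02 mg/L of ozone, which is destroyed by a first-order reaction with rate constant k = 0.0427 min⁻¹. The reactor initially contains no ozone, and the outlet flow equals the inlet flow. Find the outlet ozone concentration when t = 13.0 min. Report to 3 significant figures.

Species balance: V dC/dt = Q C_in − Q C − k V C.
This is linear with rate a = Q/V + k = 0.061180 min⁻¹.
C_ss = Q C_in/(Q + kV) = 1.2143 mg/L; C(t) = C_ss + (C₀ − C_ss) e^(−a t).
C(13.0) = 1.2143 + (-1.2143)·e^(−0.061180·13.0) = 1.2143 + (-1.2143)·0.45143 = 0.66612 mg/L.

0.666 mg/L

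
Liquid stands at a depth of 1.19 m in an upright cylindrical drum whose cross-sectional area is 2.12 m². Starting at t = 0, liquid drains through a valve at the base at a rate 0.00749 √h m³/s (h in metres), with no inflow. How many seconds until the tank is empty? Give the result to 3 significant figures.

618 s

With no inflow, A dh/dt = −0.00749 √h.
Separate and integrate: 2(√h − √h₀) = −(0.00749/A) t.
Tank is empty when √h = 0: t_empty = 2A√h₀/0.00749.
t_empty = 2·2.12·√1.19/0.00749 = 4.2400·1.0909/0.00749 = 617.53 s.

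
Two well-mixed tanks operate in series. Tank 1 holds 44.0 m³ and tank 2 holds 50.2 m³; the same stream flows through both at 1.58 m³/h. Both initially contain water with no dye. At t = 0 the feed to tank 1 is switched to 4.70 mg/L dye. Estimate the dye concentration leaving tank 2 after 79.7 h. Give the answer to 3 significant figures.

3.51 mg/L

Species balance on tank i: dCᵢ/dt = (Cᵢ₋₁ − Cᵢ)/τᵢ with τᵢ = Vᵢ/Q.
τ₁ = 44.0/1.58 = 27.848 h; τ₂ = 50.2/1.58 = 31.772 h.
Tank 1: C₁ = C_in(1 − e^(−t/τ₁)). Tank 2 (τ₁ ≠ τ₂): C₂ = C_in[1 − (τ₁ e^(−t/τ₁) − τ₂ e^(−t/τ₂))/(τ₁ − τ₂)].
At t = 79.7: e^(−t/τ₁) = 0.057157, e^(−t/τ₂) = 0.081391.
C₂ = 4.70·[1 − (27.848·0.057157 − 31.772·0.081391)/(-3.9241)] = 4.70·0.74662 = 3.5091 mg/L.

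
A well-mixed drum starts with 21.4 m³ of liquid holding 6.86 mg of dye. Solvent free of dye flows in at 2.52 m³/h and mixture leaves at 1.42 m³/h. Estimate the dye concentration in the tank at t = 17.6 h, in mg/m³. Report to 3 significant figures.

Total volume: dV/dt = Q_in − Q_out = 1.1000 m³/h, so V(t) = 21.4 + 1.1000 t and V(17.6) = 40.760 m³.
No dye enters, so dm/dt = −Q_out · (m/V).
dm/m = −Q_out dt/(V₀ + 1.1000 t); integrating gives ln(m/m₀) = −(Q_out/(Q_in−Q_out)) ln(V/V₀).
m = m₀ (V₀/V)^(Q_out/(Q_in−Q_out)) = 6.86 × (21.4/40.760)^(1.2909) = 2.9861 mg.
C = m/V = 2.9861/40.760 = 0.073260 mg/m³.

0.0733 mg/m³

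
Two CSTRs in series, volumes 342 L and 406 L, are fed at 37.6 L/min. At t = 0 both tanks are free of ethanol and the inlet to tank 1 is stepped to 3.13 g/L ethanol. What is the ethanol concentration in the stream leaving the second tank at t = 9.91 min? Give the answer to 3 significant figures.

0.826 g/L

Time constants: τᵢ = Vᵢ/Q for each well-mixed tank.
τ₁ = 342/37.6 = 9.0957 min; τ₂ = 406/37.6 = 10.798 min.
Tank 1: C₁ = C_in(1 − e^(−t/τ₁)). Tank 2 (τ₁ ≠ τ₂): C₂ = C_in[1 − (τ₁ e^(−t/τ₁) − τ₂ e^(−t/τ₂))/(τ₁ − τ₂)].
At t = 9.91: e^(−t/τ₁) = 0.33638, e^(−t/τ₂) = 0.39941.
C₂ = 3.13·[1 − (9.0957·0.33638 − 10.798·0.39941)/(-1.7021)] = 3.13·0.26378 = 0.82563 g/L.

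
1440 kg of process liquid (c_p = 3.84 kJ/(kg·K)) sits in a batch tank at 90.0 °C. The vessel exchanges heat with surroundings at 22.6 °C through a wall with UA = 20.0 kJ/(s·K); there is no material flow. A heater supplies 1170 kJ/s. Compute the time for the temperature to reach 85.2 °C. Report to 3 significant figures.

214 s

Lumped-capacitance energy balance: M c_p dT/dt = UA(T_amb − T) + Q̇.
τ = M c_p/UA = 276.48 s; T_ss = T_amb + Q̇/UA = 22.6 + 1170/20.0 = 81.100 °C.
T(t) = T_ss + (T₀ − T_ss)e^(−t/τ); set T = 85.2:
t = −τ ln[(T − T_ss)/(T₀ − T_ss)] = −276.48 · ln(0.46067) = 214.29 s.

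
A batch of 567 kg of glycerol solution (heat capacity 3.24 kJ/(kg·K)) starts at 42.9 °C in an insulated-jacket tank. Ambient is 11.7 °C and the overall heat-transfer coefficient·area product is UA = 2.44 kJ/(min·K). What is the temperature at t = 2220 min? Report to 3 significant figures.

Lumped-capacitance energy balance: M c_p dT/dt = UA(T_amb − T).
dT/dt = (T_ss − T)/τ with T_ss = T_amb = 11.700 °C, τ = M c_p/UA = 567·3.24/2.44 = 752.90 min.
Solution: T(t) = T_ss + (T₀ − T_ss) e^(−t/τ).
T(2220) = 11.700 + (31.200)·0.052413 = 13.335 °C.

13.3 °C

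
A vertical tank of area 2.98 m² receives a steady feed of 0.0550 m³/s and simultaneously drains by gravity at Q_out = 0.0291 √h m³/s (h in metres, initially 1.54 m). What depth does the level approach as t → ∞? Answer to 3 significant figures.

3.57 m

A dh/dt = Q_in − 0.0291 √h. Steady state requires inflow = outflow:
Q_in = 0.0291 √h_ss ⇒ √h_ss = 0.0550/0.0291 = 1.8900.
h_ss = 1.8900² = 3.5722 m. (Since h₀ = 1.54 m < h_ss, the level will rise toward this value.)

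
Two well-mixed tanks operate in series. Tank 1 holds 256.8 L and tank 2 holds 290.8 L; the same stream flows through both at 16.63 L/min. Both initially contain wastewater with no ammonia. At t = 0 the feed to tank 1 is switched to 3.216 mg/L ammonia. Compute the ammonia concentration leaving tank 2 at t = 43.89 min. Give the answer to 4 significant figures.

Time constants: τᵢ = Vᵢ/Q for each well-mixed tank.
τ₁ = 256.8/16.63 = 15.4420 min; τ₂ = 290.8/16.63 = 17.4865 min.
Solving the cascade with C₁(0)=C₂(0)=0 gives C₂(t) = C_in[1 − (τ₁ e^(−t/τ₁) − τ₂ e^(−t/τ₂))/(τ₁ − τ₂)].
At t = 43.89: e^(−t/τ₁) = 0.0582942, e^(−t/τ₂) = 0.0812731.
C₂ = 3.216·[1 − (15.4420·0.0582942 − 17.4865·0.0812731)/(-2.04450)] = 3.216·0.745168 = 2.39646 mg/L.

2.396 mg/L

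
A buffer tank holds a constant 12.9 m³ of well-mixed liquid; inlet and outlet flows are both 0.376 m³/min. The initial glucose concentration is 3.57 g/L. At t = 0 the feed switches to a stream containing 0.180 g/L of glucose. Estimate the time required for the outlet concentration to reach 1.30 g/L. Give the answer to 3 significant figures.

38.0 min

Species balance: V dC/dt = Q(C_in − C) ⇒ τ = V/Q = 34.309 min.
C(t) = C_in + (C₀ − C_in) e^(−t/τ). Set C = 1.30 and solve for t:
e^(−t/τ) = (C − C_in)/(C₀ − C_in) = (1.30 − 0.180)/(3.57 − 0.180) = 0.33038
t = −τ ln(…) = 34.309 × 1.1075 = 37.997 min.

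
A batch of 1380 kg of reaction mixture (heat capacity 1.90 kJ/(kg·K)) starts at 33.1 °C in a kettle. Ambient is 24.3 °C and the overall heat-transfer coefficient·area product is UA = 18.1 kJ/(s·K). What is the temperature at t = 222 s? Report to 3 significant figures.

Lumped-capacitance energy balance: M c_p dT/dt = UA(T_amb − T).
dT/dt = (T_ss − T)/τ with T_ss = T_amb = 24.300 °C, τ = M c_p/UA = 1380·1.90/18.1 = 144.86 s.
This is linear first-order; T(t) = T_ss + (T₀ − T_ss) e^(−t/τ).
T(222) = 24.300 + (8.8000)·0.21600 = 26.201 °C.

26.2 °C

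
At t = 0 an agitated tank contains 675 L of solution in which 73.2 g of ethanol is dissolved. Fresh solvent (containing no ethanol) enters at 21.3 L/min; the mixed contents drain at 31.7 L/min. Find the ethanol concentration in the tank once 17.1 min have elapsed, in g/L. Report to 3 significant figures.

0.0580 g/L

Let m(t) be the amount of ethanol. Volume: V(t) = V₀ + (Q_in − Q_out) t = 675 − 10.400 t; V(17.1) = 497.16 L.
Solute balance: dm/dt = 0 − Q_out C = −Q_out m/V(t).
dm/m = −Q_out dt/(V₀ − 10.400 t); integrating gives ln(m/m₀) = −(Q_out/(Q_in−Q_out)) ln(V/V₀).
m = m₀ (V₀/V)^(Q_out/(Q_in−Q_out)) = 73.2 × (675/497.16)^(-3.0481) = 28.821 g.
C = m/V = 28.821/497.16 = 0.057971 g/L.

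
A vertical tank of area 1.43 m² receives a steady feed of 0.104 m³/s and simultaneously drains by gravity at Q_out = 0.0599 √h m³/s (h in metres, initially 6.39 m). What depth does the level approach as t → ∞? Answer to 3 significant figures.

A dh/dt = Q_in − 0.0599 √h. Steady state requires inflow = outflow:
Q_in = 0.0599 √h_ss ⇒ √h_ss = 0.104/0.0599 = 1.7362.
h_ss = 1.7362² = 3.0145 m. (Since h₀ = 6.39 m > h_ss, the level will fall toward this value.)

3.01 m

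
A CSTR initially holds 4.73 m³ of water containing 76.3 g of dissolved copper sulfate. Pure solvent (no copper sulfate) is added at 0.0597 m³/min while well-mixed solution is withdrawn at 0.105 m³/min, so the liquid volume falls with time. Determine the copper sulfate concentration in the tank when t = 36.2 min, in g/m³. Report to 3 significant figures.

Let m(t) be the amount of copper sulfate. Volume: V(t) = V₀ + (Q_in − Q_out) t = 4.73 − 0.045300 t; V(36.2) = 3.0901 m³.
Solute balance: dm/dt = 0 − Q_out C = −Q_out m/V(t).
dm/m = −Q_out dt/(V₀ − 0.045300 t); integrating gives ln(m/m₀) = −(Q_out/(Q_in−Q_out)) ln(V/V₀).
m = m₀ (V₀/V)^(Q_out/(Q_in−Q_out)) = 76.3 × (4.73/3.0901)^(-2.3179) = 28.444 g.
C = m/V = 28.444/3.0901 = 9.2047 g/m³.

9.20 g/m³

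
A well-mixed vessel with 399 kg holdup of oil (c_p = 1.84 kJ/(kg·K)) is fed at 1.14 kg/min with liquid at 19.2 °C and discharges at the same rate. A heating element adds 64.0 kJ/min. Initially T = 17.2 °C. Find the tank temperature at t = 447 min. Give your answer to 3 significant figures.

40.6 °C

First-law balance (no shaft work): M c_p dT/dt = ṁ c_p (T_in − T) + 64.0.
Rearrange: dT/dt = (T_ss − T)/τ with τ = M/ṁ = 350.00 min and T_ss = T_in + Q̇/(ṁ c_p) = 49.711 °C.
T approaches T_ss exponentially: T(t) = T_ss + (T₀ − T_ss) e^(−t/τ).
T(447) = 49.711 + (-32.511)·e^(−447/350.00) = 49.711 + (-32.511)·0.27883 = 40.646 °C.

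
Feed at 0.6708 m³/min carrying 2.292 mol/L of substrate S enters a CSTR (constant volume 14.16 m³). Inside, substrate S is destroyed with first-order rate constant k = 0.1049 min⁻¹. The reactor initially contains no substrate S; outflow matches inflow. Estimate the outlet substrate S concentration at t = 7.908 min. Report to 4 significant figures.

V dC/dt = Q(C_in − C) − k V C.
dC/dt = (Q/V) C_in − (Q/V + k) C; effective rate a = Q/V + k = 0.0473729 + 0.1049 = 0.152273 min⁻¹.
C_ss = Q C_in/(Q + kV) = 0.713053 mol/L; C(t) = C_ss + (C₀ − C_ss) e^(−a t).
C(7.908) = 0.713053 + (-0.713053)·e^(−0.152273·7.908) = 0.713053 + (-0.713053)·0.299940 = 0.499180 mol/L.

0.4992 mol/L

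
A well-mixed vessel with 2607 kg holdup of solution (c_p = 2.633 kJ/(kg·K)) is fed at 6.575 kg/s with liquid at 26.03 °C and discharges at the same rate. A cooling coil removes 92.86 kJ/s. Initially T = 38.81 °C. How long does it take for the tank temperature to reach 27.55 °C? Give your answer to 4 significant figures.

384.3 s

Unsteady energy balance on the tank contents: M c_p dT/dt = ṁ c_p (T_in − T) − 92.86.
τ = M/ṁ = 396.502 s; T_ss = T_in − Q̇/(ṁ c_p) = 20.6661 °C.
T(t) = T_ss + (T₀ − T_ss) e^(−t/τ). Set T = 27.55:
e^(−t/τ) = (27.55 − 20.6661)/(38.81 − 20.6661) = 0.379406
t = −396.502 · ln(0.379406) = 384.269 s.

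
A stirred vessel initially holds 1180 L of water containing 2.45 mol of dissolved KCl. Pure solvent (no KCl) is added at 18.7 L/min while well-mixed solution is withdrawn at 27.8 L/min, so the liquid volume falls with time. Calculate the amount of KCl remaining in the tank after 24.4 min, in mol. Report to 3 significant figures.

1.30 mol

Let m(t) be the amount of KCl. Volume: V(t) = V₀ + (Q_in − Q_out) t = 1180 − 9.1000 t; V(24.4) = 957.96 L.
Solute balance: dm/dt = 0 − Q_out C = −Q_out m/V(t).
dm/m = −Q_out dt/(V₀ − 9.1000 t); integrating gives ln(m/m₀) = −(Q_out/(Q_in−Q_out)) ln(V/V₀).
m = m₀ (V₀/V)^(Q_out/(Q_in−Q_out)) = 2.45 × (1180/957.96)^(-3.0549) = 1.2959 mol.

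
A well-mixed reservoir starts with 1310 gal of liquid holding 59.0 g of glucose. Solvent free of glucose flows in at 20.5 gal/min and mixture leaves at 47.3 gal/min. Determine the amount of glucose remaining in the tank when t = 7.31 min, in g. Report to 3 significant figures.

44.3 g

Let m(t) be the amount of glucose. Volume: V(t) = V₀ + (Q_in − Q_out) t = 1310 − 26.800 t; V(7.31) = 1114.1 gal.
Species balance (pure solvent in): dm/dt = −Q_out · m/V(t).
Separate: dm/m = −Q_out dt/V(t) ⇒ ln(m/m₀) = −(Q_out/(Q_in−Q_out)) ln(V/V₀).
m = m₀ (V₀/V)^(Q_out/(Q_in−Q_out)) = 59.0 × (1310/1114.1)^(-1.7649) = 44.329 g.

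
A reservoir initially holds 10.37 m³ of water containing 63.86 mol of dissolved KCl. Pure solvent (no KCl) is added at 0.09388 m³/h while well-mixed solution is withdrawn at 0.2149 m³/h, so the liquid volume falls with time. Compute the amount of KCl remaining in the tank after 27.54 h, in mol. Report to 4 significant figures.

32.08 mol

Total volume: dV/dt = Q_in − Q_out = -0.121020 m³/h, so V(t) = 10.37 − 0.121020 t and V(27.54) = 7.03711 m³.
Species balance (pure solvent in): dm/dt = −Q_out · m/V(t).
Separate: dm/m = −Q_out dt/V(t) ⇒ ln(m/m₀) = −(Q_out/(Q_in−Q_out)) ln(V/V₀).
m = m₀ (V₀/V)^(Q_out/(Q_in−Q_out)) = 63.86 × (10.37/7.03711)^(-1.77574) = 32.0791 mol.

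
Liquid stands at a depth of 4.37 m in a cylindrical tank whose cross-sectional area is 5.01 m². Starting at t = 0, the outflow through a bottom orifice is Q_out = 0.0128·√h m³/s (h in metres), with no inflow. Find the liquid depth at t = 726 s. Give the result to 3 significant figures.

Unsteady balance on liquid volume: A dh/dt = −0.0128 √h.
∫ h^(−1/2) dh = −(0.0128/A) ∫ dt, giving 2√h = 2√h₀ − (0.0128/A) t.
√h = √4.37 − 0.0128·726/(2·5.01) = 2.0905 − 0.92743 = 1.1630.
h = 1.1630² = 1.3526 m.

1.35 m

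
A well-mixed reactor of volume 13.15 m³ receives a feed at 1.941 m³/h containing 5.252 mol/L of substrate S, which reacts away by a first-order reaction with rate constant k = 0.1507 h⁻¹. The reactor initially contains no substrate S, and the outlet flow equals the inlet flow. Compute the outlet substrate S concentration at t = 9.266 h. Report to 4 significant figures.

Species balance: V dC/dt = Q C_in − Q C − k V C.
This is linear with rate a = Q/V + k = 0.298305 h⁻¹.
C_ss = Q C_in/(Q + kV) = 2.59875 mol/L; C(t) = C_ss + (C₀ − C_ss) e^(−a t).
C(9.266) = 2.59875 + (-2.59875)·e^(−0.298305·9.266) = 2.59875 + (-2.59875)·0.0630334 = 2.43494 mol/L.

2.435 mol/L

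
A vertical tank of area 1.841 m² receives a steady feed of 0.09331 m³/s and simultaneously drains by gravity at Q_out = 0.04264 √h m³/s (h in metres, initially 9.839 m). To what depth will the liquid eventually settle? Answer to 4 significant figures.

4.789 m

A dh/dt = Q_in − 0.04264 √h. Steady state requires inflow = outflow:
Q_in = 0.04264 √h_ss ⇒ √h_ss = 0.09331/0.04264 = 2.18832.
h_ss = 2.18832² = 4.78875 m. (Since h₀ = 9.839 m > h_ss, the level will fall toward this value.)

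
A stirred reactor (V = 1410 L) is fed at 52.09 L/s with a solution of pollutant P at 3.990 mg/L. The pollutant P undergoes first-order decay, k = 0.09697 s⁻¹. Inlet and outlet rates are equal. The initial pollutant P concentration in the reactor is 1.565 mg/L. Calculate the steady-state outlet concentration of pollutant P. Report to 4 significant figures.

1.101 mg/L

Accumulation = in − out − consumed: V dC/dt = Q C_in − Q C − k V C.
At steady state: 0 = Q C_in − (Q + kV) C_ss, so C_ss = Q C_in/(Q + kV).
C_ss = 52.09·3.990/(52.09 + 0.09697·1410) = 207.839/188.818 = 1.10074 mg/L.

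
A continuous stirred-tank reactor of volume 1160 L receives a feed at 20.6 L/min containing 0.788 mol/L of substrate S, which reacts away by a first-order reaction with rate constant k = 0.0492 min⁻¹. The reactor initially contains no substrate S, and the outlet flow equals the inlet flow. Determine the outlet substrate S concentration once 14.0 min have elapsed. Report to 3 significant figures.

0.127 mol/L

Accumulation = in − out − consumed: V dC/dt = Q C_in − Q C − k V C.
dC/dt = (Q/V) C_in − (Q/V + k) C; effective rate a = Q/V + k = 0.017759 + 0.0492 = 0.066959 min⁻¹.
C_ss = Q C_in/(Q + kV) = 0.20899 mol/L; C(t) = C_ss + (C₀ − C_ss) e^(−a t).
C(14.0) = 0.20899 + (-0.20899)·e^(−0.066959·14.0) = 0.20899 + (-0.20899)·0.39164 = 0.12714 mol/L.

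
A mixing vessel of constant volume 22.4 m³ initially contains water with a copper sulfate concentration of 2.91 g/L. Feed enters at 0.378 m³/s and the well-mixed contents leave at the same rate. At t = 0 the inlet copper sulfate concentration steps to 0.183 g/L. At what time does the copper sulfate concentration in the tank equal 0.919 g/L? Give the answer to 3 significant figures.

77.6 s

Mass balance on the solute (V constant): V dC/dt = Q(C_in − C), so τ = V/Q = 59.259 s.
C(t) = C_in + (C₀ − C_in) e^(−t/τ). Set C = 0.919 and solve for t:
e^(−t/τ) = (C − C_in)/(C₀ − C_in) = (0.919 − 0.183)/(2.91 − 0.183) = 0.26989
t = −τ ln(…) = 59.259 × 1.3097 = 77.613 s.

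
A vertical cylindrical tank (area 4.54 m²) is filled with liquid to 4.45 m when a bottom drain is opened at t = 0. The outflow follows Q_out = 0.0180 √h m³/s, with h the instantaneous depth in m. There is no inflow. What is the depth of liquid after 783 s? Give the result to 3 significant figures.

With no inflow, A dh/dt = −0.0180 √h.
This is separable: 2 d(√h)/dt = −0.0180/A, so √h = √h₀ − (0.0180/(2A)) t.
√h = √4.45 − 0.0180·783/(2·4.54) = 2.1095 − 1.5522 = 0.55730.
h = 0.55730² = 0.31058 m.

0.311 m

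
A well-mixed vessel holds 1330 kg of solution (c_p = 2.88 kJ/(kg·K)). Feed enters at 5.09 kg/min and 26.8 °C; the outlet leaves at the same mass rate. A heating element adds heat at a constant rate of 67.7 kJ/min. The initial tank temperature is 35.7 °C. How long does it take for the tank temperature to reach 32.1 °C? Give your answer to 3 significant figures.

First-law balance (no shaft work): M c_p dT/dt = ṁ c_p (T_in − T) + 67.7.
τ = M/ṁ = 261.30 min; T_ss = T_in + Q̇/(ṁ c_p) = 31.418 °C.
T(t) = T_ss + (T₀ − T_ss) e^(−t/τ). Set T = 32.1:
e^(−t/τ) = (32.1 − 31.418)/(35.7 − 31.418) = 0.15922
t = −261.30 · ln(0.15922) = 480.12 min.

480 min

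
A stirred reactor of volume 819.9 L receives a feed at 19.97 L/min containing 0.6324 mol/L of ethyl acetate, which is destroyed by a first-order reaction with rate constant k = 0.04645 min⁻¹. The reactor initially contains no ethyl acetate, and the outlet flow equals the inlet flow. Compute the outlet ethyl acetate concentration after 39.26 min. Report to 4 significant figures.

Accumulation = in − out − consumed: V dC/dt = Q C_in − Q C − k V C.
This is linear with rate a = Q/V + k = 0.0708066 min⁻¹.
C_ss = Q C_in/(Q + kV) = 0.217538 mol/L; C(t) = C_ss + (C₀ − C_ss) e^(−a t).
C(39.26) = 0.217538 + (-0.217538)·e^(−0.0708066·39.26) = 0.217538 + (-0.217538)·0.0620467 = 0.204040 mol/L.

0.2040 mol/L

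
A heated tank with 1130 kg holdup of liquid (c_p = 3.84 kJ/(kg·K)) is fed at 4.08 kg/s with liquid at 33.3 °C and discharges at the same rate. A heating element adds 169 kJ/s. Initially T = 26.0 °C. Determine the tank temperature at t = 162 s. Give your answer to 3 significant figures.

Unsteady energy balance on the tank contents: M c_p dT/dt = ṁ c_p (T_in − T) + 169.
Rearrange: dT/dt = (T_ss − T)/τ with τ = M/ṁ = 276.96 s and T_ss = T_in + Q̇/(ṁ c_p) = 44.087 °C.
This is linear first-order; T(t) = T_ss + (T₀ − T_ss) e^(−t/τ).
T(162) = 44.087 + (-18.087)·e^(−162/276.96) = 44.087 + (-18.087)·0.55715 = 34.010 °C.

34.0 °C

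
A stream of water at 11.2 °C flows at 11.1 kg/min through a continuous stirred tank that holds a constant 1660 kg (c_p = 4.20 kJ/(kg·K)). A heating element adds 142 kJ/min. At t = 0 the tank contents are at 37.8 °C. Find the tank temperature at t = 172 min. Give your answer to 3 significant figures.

M c_p dT/dt = ṁ c_p (T_in − T) + Q̇.
τ = M/ṁ = 149.55 min; T_ss = T_in + Q̇/(ṁ c_p) = 11.2 + 142/(11.1·4.20) = 14.246 °C.
Solution: T(t) = T_ss + (T₀ − T_ss) e^(−t/τ).
T(172) = 14.246 + (23.554)·e^(−172/149.55) = 14.246 + (23.554)·0.31660 = 21.703 °C.

21.7 °C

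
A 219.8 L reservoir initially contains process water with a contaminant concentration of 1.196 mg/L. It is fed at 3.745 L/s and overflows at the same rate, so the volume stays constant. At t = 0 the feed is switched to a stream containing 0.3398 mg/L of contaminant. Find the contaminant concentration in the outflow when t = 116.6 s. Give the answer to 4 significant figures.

0.4572 mg/L

Mass balance on the solute (V constant): V dC/dt = Q(C_in − C).
Rewrite as dC/dt + C/τ = C_in/τ, τ = V/Q = 58.6916 s.
C approaches C_in exponentially: C(t) = C_in + (C₀ − C_in) e^(−t/τ).
C(116.6) = 0.3398 + (1.196 − 0.3398)·e^(−116.6/58.6916) = 0.3398 + (0.856200)·0.137153 = 0.457231 mg/L.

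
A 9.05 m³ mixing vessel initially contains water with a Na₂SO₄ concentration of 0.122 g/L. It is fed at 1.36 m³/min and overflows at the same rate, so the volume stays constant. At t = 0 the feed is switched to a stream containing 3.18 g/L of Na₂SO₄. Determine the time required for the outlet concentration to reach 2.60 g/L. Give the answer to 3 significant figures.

Species balance on the tank: V dC/dt = Q(C_in − C), so τ = V/Q = 6.6544 min.
C(t) = C_in + (C₀ − C_in) e^(−t/τ). Set C = 2.60 and solve for t:
e^(−t/τ) = (C − C_in)/(C₀ − C_in) = (2.60 − 3.18)/(0.122 − 3.18) = 0.18967
t = −τ ln(…) = 6.6544 × 1.6625 = 11.063 min.

11.1 min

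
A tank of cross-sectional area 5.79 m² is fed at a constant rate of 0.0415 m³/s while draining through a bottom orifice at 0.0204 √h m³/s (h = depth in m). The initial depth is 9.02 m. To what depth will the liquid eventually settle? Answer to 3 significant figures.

A dh/dt = Q_in − 0.0204 √h. Steady state requires inflow = outflow:
Q_in = 0.0204 √h_ss ⇒ √h_ss = 0.0415/0.0204 = 2.0343.
h_ss = 2.0343² = 4.1384 m. (Since h₀ = 9.02 m > h_ss, the level will fall toward this value.)

4.14 m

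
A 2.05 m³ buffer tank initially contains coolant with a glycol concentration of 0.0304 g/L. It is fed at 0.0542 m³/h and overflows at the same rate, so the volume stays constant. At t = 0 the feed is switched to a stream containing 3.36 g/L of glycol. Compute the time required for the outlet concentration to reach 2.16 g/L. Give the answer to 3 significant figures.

38.6 h

Species balance on the tank: V dC/dt = Q(C_in − C), so τ = V/Q = 37.823 h.
C(t) = C_in + (C₀ − C_in) e^(−t/τ). Set C = 2.16 and solve for t:
e^(−t/τ) = (C − C_in)/(C₀ − C_in) = (2.16 − 3.36)/(0.0304 − 3.36) = 0.36040
t = −τ ln(…) = 37.823 × 1.0205 = 38.599 h.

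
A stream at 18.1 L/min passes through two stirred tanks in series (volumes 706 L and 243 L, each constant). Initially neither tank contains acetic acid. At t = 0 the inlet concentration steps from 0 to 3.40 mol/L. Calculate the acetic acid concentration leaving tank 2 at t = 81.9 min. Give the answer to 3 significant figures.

Time constants: τᵢ = Vᵢ/Q for each well-mixed tank.
τ₁ = 706/18.1 = 39.006 min; τ₂ = 243/18.1 = 13.425 min.
Tank 1: C₁ = C_in(1 − e^(−t/τ₁)). Tank 2 (τ₁ ≠ τ₂): C₂ = C_in[1 − (τ₁ e^(−t/τ₁) − τ₂ e^(−t/τ₂))/(τ₁ − τ₂)].
At t = 81.9: e^(−t/τ₁) = 0.12249, e^(−t/τ₂) = 0.0022420.
C₂ = 3.40·[1 − (39.006·0.12249 − 13.425·0.0022420)/(25.580)] = 3.40·0.81439 = 2.7689 mol/L.

2.77 mol/L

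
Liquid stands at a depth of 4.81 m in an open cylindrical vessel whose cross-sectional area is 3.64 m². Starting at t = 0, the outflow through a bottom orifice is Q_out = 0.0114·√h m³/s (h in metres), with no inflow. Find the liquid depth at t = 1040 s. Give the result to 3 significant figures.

Unsteady balance on liquid volume: A dh/dt = −0.0114 √h.
Separate and integrate: 2(√h − √h₀) = −(0.0114/A) t.
√h = √4.81 − 0.0114·1040/(2·3.64) = 2.1932 − 1.6286 = 0.56460.
h = 0.56460² = 0.31877 m.

0.319 m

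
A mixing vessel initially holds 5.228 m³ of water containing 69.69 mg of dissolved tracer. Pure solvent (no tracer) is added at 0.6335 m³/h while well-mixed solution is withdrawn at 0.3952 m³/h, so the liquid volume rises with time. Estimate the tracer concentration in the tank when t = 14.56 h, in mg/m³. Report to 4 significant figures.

3.445 mg/m³

Let m(t) be the amount of tracer. Volume: V(t) = V₀ + (Q_in − Q_out) t = 5.228 + 0.238300 t; V(14.56) = 8.69765 m³.
Solute balance: dm/dt = 0 − Q_out C = −Q_out m/V(t).
dm/m = −Q_out dt/(V₀ + 0.238300 t); integrating gives ln(m/m₀) = −(Q_out/(Q_in−Q_out)) ln(V/V₀).
m = m₀ (V₀/V)^(Q_out/(Q_in−Q_out)) = 69.69 × (5.228/8.69765)^(1.65841) = 29.9606 mg.
C = m/V = 29.9606/8.69765 = 3.44468 mg/m³.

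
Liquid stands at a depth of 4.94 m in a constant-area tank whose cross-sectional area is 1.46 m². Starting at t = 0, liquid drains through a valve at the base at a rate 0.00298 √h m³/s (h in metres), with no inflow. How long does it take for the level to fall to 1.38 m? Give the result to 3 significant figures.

1030 s

With no inflow, A dh/dt = −0.00298 √h.
∫ h^(−1/2) dh = −(0.00298/A) ∫ dt, giving 2√h = 2√h₀ − (0.00298/A) t.
t = 2A(√h₀ − √h)/0.00298 = 2·1.46·(√4.94 − √1.38)/0.00298
  = 2.9200 × (2.2226 − 1.1747) / 0.00298 = 1026.8 s.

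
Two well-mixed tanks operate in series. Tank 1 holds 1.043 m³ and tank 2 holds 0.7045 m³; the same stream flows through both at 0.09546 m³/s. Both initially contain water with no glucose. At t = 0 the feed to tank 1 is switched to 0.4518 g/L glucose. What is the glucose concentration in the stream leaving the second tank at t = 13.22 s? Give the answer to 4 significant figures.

0.1934 g/L

Species balance on tank i: dCᵢ/dt = (Cᵢ₋₁ − Cᵢ)/τᵢ with τᵢ = Vᵢ/Q.
τ₁ = 1.043/0.09546 = 10.9260 s; τ₂ = 0.7045/0.09546 = 7.38005 s.
Tank 1: C₁ = C_in(1 − e^(−t/τ₁)). Tank 2 (τ₁ ≠ τ₂): C₂ = C_in[1 − (τ₁ e^(−t/τ₁) − τ₂ e^(−t/τ₂))/(τ₁ − τ₂)].
At t = 13.22: e^(−t/τ₁) = 0.298211, e^(−t/τ₂) = 0.166741.
C₂ = 0.4518·[1 − (10.9260·0.298211 − 7.38005·0.166741)/(3.54599)] = 0.4518·0.428167 = 0.193446 g/L.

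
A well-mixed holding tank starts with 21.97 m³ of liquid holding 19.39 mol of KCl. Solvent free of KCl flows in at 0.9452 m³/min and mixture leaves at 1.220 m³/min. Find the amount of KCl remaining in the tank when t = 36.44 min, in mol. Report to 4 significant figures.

1.302 mol

Let m(t) be the amount of KCl. Volume: V(t) = V₀ + (Q_in − Q_out) t = 21.97 − 0.274800 t; V(36.44) = 11.9563 m³.
Species balance (pure solvent in): dm/dt = −Q_out · m/V(t).
Separate: dm/m = −Q_out dt/V(t) ⇒ ln(m/m₀) = −(Q_out/(Q_in−Q_out)) ln(V/V₀).
m = m₀ (V₀/V)^(Q_out/(Q_in−Q_out)) = 19.39 × (21.97/11.9563)^(-4.43959) = 1.30163 mol.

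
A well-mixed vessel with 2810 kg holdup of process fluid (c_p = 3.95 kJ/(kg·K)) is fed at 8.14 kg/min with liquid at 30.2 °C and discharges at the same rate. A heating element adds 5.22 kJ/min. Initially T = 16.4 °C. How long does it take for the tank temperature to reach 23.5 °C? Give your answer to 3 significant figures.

Energy balance: M c_p dT/dt = ṁ c_p (T_in − T) + 5.22.
τ = M/ṁ = 345.21 min; T_ss = T_in + Q̇/(ṁ c_p) = 30.362 °C.
T(t) = T_ss + (T₀ − T_ss) e^(−t/τ). Set T = 23.5:
e^(−t/τ) = (23.5 − 30.362)/(16.4 − 30.362) = 0.49149
t = −345.21 · ln(0.49149) = 245.21 min.

245 min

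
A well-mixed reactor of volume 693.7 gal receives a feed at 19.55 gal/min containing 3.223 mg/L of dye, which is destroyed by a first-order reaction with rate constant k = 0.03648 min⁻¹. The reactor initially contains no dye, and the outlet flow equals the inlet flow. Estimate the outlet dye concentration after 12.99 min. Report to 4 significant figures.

V dC/dt = Q(C_in − C) − k V C.
This is linear with rate a = Q/V + k = 0.0646622 min⁻¹.
C_ss = Q C_in/(Q + kV) = 1.40470 mg/L; C(t) = C_ss + (C₀ − C_ss) e^(−a t).
C(12.99) = 1.40470 + (-1.40470)·e^(−0.0646622·12.99) = 1.40470 + (-1.40470)·0.431727 = 0.798256 mg/L.

0.7983 mg/L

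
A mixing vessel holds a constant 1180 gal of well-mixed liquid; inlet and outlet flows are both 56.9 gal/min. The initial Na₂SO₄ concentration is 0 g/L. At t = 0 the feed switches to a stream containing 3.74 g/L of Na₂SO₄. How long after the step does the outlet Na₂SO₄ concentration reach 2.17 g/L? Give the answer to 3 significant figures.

Mass balance on the solute (V constant): V dC/dt = Q(C_in − C), so τ = V/Q = 20.738 min.
C(t) = C_in + (C₀ − C_in) e^(−t/τ). Set C = 2.17 and solve for t:
e^(−t/τ) = (C − C_in)/(C₀ − C_in) = (2.17 − 3.74)/(0 − 3.74) = 0.41979
t = −τ ln(…) = 20.738 × 0.86801 = 18.001 min.

18.0 min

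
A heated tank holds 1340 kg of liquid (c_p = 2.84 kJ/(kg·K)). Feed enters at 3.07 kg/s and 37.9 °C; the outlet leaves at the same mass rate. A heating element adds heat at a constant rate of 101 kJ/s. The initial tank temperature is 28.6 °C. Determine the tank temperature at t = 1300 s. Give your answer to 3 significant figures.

48.4 °C

M c_p dT/dt = ṁ c_p (T_in − T) + Q̇.
Rearrange: dT/dt = (T_ss − T)/τ with τ = M/ṁ = 436.48 s and T_ss = T_in + Q̇/(ṁ c_p) = 49.484 °C.
This is linear first-order; T(t) = T_ss + (T₀ − T_ss) e^(−t/τ).
T(1300) = 49.484 + (-20.884)·e^(−1300/436.48) = 49.484 + (-20.884)·0.050876 = 48.422 °C.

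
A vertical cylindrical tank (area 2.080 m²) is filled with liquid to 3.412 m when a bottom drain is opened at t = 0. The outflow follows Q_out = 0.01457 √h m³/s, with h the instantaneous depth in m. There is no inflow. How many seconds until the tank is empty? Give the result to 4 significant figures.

527.4 s

With no inflow, A dh/dt = −0.01457 √h.
This is separable: 2 d(√h)/dt = −0.01457/A, so √h = √h₀ − (0.01457/(2A)) t.
Tank is empty when √h = 0: t_empty = 2A√h₀/0.01457.
t_empty = 2·2.080·√3.412/0.01457 = 4.16000·1.84716/0.01457 = 527.398 s.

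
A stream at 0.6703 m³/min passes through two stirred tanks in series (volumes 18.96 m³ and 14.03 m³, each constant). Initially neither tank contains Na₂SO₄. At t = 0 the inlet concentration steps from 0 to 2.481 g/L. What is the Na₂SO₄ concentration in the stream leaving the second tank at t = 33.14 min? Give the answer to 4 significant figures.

0.9739 g/L

Species balance on tank i: dCᵢ/dt = (Cᵢ₋₁ − Cᵢ)/τᵢ with τᵢ = Vᵢ/Q.
τ₁ = 18.96/0.6703 = 28.2858 min; τ₂ = 14.03/0.6703 = 20.9309 min.
Tank 1: C₁ = C_in(1 − e^(−t/τ₁)). Tank 2 (τ₁ ≠ τ₂): C₂ = C_in[1 − (τ₁ e^(−t/τ₁) − τ₂ e^(−t/τ₂))/(τ₁ − τ₂)].
At t = 33.14: e^(−t/τ₁) = 0.309867, e^(−t/τ₂) = 0.205296.
C₂ = 2.481·[1 − (28.2858·0.309867 − 20.9309·0.205296)/(7.35492)] = 2.481·0.392539 = 0.973888 g/L.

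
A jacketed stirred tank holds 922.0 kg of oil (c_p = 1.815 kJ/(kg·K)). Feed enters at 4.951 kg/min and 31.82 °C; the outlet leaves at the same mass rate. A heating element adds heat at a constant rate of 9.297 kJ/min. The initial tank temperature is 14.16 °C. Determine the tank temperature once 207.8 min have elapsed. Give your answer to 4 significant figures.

26.73 °C

Heat balance on the well-mixed liquid: M c_p dT/dt = ṁ c_p (T_in − T) + 9.297.
Rearrange: dT/dt = (T_ss − T)/τ with τ = M/ṁ = 186.225 min and T_ss = T_in + Q̇/(ṁ c_p) = 32.8546 °C.
Solution: T(t) = T_ss + (T₀ − T_ss) e^(−t/τ).
T(207.8) = 32.8546 + (-18.6946)·e^(−207.8/186.225) = 32.8546 + (-18.6946)·0.327635 = 26.7296 °C.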